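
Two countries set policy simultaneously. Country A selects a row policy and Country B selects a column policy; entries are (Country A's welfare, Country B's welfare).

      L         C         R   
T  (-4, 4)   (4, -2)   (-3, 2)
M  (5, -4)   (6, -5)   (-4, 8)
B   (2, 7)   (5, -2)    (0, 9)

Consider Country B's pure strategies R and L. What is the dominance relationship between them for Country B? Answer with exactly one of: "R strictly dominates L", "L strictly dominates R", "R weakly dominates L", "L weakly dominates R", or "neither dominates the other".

neither dominates the other

R's payoffs vs L's, by Country A's action — T: 2<4, M: 8>-4, B: 9>7.
R does better at M, B but worse at T; neither strategy dominates the other.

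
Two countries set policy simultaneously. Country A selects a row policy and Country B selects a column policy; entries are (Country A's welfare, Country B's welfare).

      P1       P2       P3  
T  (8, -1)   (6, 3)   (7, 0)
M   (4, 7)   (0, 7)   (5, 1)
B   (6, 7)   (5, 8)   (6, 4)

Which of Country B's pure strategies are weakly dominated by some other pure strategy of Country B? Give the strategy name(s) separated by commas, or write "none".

P2 weakly dominates P1 — T: 3>-1, M: 7=7, B: 8>7.
Nothing dominates P2: P1 at T (3>-1); P3 at T (3>0).
P3 is weakly dominated by P2 (T: 3>0, M: 7>1, B: 8>4).

P1, P3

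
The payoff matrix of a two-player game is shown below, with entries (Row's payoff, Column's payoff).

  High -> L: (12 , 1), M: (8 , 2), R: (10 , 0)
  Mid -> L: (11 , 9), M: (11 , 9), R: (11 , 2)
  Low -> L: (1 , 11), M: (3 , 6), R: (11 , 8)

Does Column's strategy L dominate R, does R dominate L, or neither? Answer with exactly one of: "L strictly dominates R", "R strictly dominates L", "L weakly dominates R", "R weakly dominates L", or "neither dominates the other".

L's payoffs vs R's, by Row's action — High: 1>0, Mid: 9>2, Low: 11>8.
Every comparison favours L, so L strictly dominates R.

L strictly dominates R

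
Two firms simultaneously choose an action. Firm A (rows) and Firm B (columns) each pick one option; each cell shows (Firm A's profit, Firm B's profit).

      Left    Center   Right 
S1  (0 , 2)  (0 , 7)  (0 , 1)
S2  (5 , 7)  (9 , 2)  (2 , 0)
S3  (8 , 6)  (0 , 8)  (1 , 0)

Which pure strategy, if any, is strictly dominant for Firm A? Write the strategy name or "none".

none

S1 fails to dominate S2 at Left (0<5).
S2 fails to dominate S3 at Left (5<8).
S3 fails to dominate S1 at Center (0=0).
No single strategy dominates all the others.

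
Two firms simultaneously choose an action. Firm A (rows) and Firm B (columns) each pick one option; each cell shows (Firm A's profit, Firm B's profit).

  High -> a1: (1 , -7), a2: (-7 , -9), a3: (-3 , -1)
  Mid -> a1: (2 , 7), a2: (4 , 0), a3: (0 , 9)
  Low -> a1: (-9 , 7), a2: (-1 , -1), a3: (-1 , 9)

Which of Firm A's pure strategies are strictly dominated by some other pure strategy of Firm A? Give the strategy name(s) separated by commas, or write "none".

High, Low

High is strictly dominated by Mid (a1: 2>1, a2: 4>-7, a3: 0>-3).
Nothing dominates Mid: High at a1 (2>1); Low at a1 (2>-9).
Low: dominated, since Mid does at least as well everywhere (a1: 2>-9, a2: 4>-1, a3: 0>-1).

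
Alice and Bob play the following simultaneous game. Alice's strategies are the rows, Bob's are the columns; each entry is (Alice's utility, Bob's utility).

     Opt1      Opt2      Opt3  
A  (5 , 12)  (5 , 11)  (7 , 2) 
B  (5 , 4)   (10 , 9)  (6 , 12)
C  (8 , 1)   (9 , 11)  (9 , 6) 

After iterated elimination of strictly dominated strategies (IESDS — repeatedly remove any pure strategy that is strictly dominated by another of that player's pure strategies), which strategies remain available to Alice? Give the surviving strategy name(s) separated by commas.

Row A is eliminated: C beats it against every remaining column (Opt1: 8>5, Opt2: 9>5, Opt3: 9>7).
Bob's strategy Opt1 is strictly dominated by Opt2 (B: 9>4, C: 11>1) and is removed.
Among the remaining strategies, none is strictly dominated by another pure strategy of the same player, so the elimination stops.
Surviving strategies — Alice: {B, C}; Bob: {Opt2, Opt3}.

B, C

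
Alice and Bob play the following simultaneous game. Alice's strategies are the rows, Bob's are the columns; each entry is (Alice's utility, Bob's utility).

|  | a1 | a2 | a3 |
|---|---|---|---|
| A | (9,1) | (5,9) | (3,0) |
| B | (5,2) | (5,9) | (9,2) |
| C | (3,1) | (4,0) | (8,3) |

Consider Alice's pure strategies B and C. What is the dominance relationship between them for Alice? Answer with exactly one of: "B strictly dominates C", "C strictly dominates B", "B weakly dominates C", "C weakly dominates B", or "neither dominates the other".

B strictly dominates C

Compare B to C across every action of Bob: a1: 5>3, a2: 5>4, a3: 9>8.
B gives a strictly higher payoff against every action of Bob, so B strictly dominates C.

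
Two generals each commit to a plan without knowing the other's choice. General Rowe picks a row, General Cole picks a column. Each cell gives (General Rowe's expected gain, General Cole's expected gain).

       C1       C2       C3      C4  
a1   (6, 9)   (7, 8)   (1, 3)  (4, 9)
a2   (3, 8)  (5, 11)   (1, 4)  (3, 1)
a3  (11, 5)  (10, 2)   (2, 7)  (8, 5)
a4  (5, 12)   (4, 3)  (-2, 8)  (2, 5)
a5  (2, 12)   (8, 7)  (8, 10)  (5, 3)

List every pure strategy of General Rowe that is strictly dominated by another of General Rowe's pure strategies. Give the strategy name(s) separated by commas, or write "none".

a3 strictly dominates a1 — C1: 11>6, C2: 10>7, C3: 2>1, C4: 8>4.
a2 is strictly dominated by a3 (C1: 11>3, C2: 10>5, C3: 2>1, C4: 8>3).
a3: no other strategy beats it everywhere (a1 at C1 (11>6); a2 at C1 (11>3); a4 at C1 (11>5); a5 at C1 (11>2)).
a1 strictly dominates a4 — C1: 6>5, C2: 7>4, C3: 1>-2, C4: 4>2.
a5 is not dominated — it holds its own against a1 at C2 (8>7); a2 at C2 (8>5); a3 at C3 (8>2); a4 at C2 (8>4).

a1, a2, a4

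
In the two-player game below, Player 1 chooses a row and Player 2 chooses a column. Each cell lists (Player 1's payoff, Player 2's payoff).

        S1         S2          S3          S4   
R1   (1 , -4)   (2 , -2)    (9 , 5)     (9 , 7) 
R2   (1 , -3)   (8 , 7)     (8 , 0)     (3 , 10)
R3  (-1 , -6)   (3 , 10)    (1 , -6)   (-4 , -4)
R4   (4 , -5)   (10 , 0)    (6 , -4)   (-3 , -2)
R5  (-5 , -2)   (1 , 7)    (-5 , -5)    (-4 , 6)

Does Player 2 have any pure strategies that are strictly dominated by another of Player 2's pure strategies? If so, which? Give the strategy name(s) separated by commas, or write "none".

S1, S3

S1: dominated, since S2 does at least as well everywhere (R1: -2>-4, R2: 7>-3, R3: 10>-6, R4: 0>-5, R5: 7>-2).
Nothing dominates S2: S1 at R1 (-2>-4); S3 at R2 (7>0); S4 at R3 (10>-4).
S3: dominated, since S4 does at least as well everywhere (R1: 7>5, R2: 10>0, R3: -4>-6, R4: -2>-4, R5: 6>-5).
Nothing dominates S4: S1 at R1 (7>-4); S2 at R1 (7>-2); S3 at R1 (7>5).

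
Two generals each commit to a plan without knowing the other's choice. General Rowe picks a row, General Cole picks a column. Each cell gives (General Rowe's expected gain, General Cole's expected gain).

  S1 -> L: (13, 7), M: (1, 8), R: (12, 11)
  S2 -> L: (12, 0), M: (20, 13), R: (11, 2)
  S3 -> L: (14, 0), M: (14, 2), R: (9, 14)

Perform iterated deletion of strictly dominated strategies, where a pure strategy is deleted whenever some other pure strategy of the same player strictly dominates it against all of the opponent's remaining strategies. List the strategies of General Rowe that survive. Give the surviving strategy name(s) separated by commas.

S1, S2

For General Cole, M strictly dominates L on the remaining rows (S1: 8>7, S2: 13>0, S3: 2>0); eliminate L.
Row S3 is eliminated: S2 beats it against every remaining column (M: 20>14, R: 11>9).
Among the remaining strategies, none is strictly dominated by another pure strategy of the same player, so the elimination stops.
Surviving strategies — General Rowe: {S1, S2}; General Cole: {M, R}.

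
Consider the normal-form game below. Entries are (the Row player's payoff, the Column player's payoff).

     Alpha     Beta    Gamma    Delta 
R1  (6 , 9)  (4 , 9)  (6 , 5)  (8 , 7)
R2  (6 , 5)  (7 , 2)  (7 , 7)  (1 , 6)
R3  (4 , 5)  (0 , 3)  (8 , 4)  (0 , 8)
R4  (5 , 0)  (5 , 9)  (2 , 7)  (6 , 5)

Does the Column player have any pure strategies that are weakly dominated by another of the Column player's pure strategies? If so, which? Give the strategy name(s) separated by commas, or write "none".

none

Alpha: no other strategy beats it everywhere (Beta at R2 (5>2); Gamma at R1 (9>5); Delta at R1 (9>7)).
Nothing dominates Beta: Alpha at R4 (9>0); Gamma at R1 (9>5); Delta at R1 (9>7).
Nothing dominates Gamma: Alpha at R2 (7>5); Beta at R2 (7>2); Delta at R2 (7>6).
Nothing dominates Delta: Alpha at R2 (6>5); Beta at R2 (6>2); Gamma at R1 (7>5).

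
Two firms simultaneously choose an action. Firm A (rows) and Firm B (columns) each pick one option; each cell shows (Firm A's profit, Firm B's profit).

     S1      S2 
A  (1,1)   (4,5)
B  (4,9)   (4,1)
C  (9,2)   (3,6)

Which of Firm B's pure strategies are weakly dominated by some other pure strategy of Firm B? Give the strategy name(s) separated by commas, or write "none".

none

S1: no other strategy beats it everywhere (S2 at B (9>1)).
Nothing dominates S2: S1 at A (5>1).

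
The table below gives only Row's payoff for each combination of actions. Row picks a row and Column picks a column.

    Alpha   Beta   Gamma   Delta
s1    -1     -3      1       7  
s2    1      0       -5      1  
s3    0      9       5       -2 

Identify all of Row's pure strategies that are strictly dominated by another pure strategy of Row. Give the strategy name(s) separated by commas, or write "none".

none

s1 is not dominated — it holds its own against s2 at Gamma (1>-5); s3 at Delta (7>-2).
Nothing dominates s2: s1 at Alpha (1>-1); s3 at Alpha (1>0).
Nothing dominates s3: s1 at Alpha (0>-1); s2 at Beta (9>0).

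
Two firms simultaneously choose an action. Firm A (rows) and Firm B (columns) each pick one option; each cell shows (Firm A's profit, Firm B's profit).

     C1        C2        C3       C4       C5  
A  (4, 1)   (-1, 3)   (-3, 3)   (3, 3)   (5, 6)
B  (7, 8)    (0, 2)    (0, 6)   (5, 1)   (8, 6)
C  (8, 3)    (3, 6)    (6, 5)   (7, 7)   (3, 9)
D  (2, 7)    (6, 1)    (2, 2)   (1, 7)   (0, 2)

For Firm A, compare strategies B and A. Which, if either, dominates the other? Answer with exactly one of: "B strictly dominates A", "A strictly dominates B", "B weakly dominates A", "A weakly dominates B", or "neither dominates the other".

B strictly dominates A

B's payoffs vs A's, by Firm B's action — C1: 7>4, C2: 0>-1, C3: 0>-3, C4: 5>3, C5: 8>5.
B gives a strictly higher payoff against every action of Firm B, so B strictly dominates A.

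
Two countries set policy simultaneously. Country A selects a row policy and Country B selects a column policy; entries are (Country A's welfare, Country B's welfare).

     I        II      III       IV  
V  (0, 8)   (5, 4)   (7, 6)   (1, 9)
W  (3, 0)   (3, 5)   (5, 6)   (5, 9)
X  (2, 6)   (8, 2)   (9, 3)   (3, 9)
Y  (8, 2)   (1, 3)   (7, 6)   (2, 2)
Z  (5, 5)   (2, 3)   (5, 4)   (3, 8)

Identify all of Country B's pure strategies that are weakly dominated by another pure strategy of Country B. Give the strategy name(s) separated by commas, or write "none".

I: dominated, since IV does at least as well everywhere (V: 9>8, W: 9>0, X: 9>6, Y: 2=2, Z: 8>5).
III weakly dominates II — V: 6>4, W: 6>5, X: 3>2, Y: 6>3, Z: 4>3.
Nothing dominates III: I at W (6>0); II at V (6>4); IV at Y (6>2).
Nothing dominates IV: I at V (9>8); II at V (9>4); III at V (9>6).

I, II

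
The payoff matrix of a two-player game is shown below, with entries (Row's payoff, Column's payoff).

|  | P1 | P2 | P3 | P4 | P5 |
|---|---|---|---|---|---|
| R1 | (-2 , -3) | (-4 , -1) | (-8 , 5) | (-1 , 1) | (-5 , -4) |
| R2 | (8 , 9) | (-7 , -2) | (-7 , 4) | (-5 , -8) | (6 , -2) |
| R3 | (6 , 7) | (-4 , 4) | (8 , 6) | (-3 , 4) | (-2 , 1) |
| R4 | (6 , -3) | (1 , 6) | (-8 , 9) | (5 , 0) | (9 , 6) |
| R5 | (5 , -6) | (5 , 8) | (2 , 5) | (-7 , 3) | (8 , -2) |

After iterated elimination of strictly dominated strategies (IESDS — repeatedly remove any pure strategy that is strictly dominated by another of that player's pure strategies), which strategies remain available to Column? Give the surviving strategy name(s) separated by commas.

Column P4 is eliminated: P3 beats it against every remaining row (R1: 5>1, R2: 4>-8, R3: 6>4, R4: 9>0, R5: 5>3).
Row's strategy R1 is strictly dominated by R5 (P1: 5>-2, P2: 5>-4, P3: 2>-8, P5: 8>-5) and is removed.
Column P5 is eliminated: P3 beats it against every remaining row (R2: 4>-2, R3: 6>1, R4: 9>6, R5: 5>-2).
Among the remaining strategies, none is strictly dominated by another pure strategy of the same player, so the elimination stops.
Surviving strategies — Row: {R2, R3, R4, R5}; Column: {P1, P2, P3}.

P1, P2, P3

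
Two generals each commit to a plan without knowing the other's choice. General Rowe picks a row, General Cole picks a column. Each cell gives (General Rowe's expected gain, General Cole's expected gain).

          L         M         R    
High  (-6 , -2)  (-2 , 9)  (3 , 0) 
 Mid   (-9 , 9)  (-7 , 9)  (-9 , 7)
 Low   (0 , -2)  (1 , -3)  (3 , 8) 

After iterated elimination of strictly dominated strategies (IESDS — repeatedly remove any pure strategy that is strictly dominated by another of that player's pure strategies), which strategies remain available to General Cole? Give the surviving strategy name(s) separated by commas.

General Rowe's strategy Mid is strictly dominated by High (L: -6>-9, M: -2>-7, R: 3>-9) and is removed.
Column L is eliminated: R beats it against every remaining row (High: 0>-2, Low: 8>-2).
Among the remaining strategies, none is strictly dominated by another pure strategy of the same player, so the elimination stops.
Surviving strategies — General Rowe: {High, Low}; General Cole: {M, R}.

M, R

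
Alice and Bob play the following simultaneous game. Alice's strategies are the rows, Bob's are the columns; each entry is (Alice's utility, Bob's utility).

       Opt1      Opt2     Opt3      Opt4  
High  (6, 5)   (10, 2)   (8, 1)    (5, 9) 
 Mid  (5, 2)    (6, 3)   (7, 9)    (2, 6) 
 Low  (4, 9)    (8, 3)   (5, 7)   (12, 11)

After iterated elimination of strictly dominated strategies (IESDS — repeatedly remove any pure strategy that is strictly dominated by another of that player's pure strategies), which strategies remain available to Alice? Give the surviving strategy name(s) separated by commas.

For Alice, High strictly dominates Mid on the remaining columns (Opt1: 6>5, Opt2: 10>6, Opt3: 8>7, Opt4: 5>2); eliminate Mid.
Bob's strategy Opt1 is strictly dominated by Opt4 (High: 9>5, Low: 11>9) and is removed.
For Bob, Opt4 strictly dominates Opt2 on the remaining rows (High: 9>2, Low: 11>3); eliminate Opt2.
Bob's strategy Opt3 is strictly dominated by Opt4 (High: 9>1, Low: 11>7) and is removed.
Alice's strategy High is strictly dominated by Low (Opt4: 12>5) and is removed.
Among the remaining strategies, none is strictly dominated by another pure strategy of the same player, so the elimination stops.
Surviving strategies — Alice: {Low}; Bob: {Opt4}.

Low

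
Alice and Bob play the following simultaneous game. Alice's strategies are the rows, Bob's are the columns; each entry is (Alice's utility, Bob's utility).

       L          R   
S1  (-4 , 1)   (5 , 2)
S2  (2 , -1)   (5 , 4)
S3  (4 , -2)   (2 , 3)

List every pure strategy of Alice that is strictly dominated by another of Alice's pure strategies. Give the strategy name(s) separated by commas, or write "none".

Nothing dominates S1: S2 at R (5=5); S3 at R (5>2).
Nothing dominates S2: S1 at L (2>-4); S3 at R (5>2).
S3: no other strategy beats it everywhere (S1 at L (4>-4); S2 at L (4>2)).

none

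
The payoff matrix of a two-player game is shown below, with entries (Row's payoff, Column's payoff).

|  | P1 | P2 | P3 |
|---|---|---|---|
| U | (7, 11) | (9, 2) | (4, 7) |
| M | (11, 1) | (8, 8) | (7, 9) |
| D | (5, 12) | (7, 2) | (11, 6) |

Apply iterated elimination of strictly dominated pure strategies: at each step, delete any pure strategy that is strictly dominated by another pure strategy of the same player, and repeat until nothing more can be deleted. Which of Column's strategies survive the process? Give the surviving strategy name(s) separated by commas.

P1, P3

For Column, P3 strictly dominates P2 on the remaining rows (U: 7>2, M: 9>8, D: 6>2); eliminate P2.
For Row, M strictly dominates U on the remaining columns (P1: 11>7, P3: 7>4); eliminate U.
Among the remaining strategies, none is strictly dominated by another pure strategy of the same player, so the elimination stops.
Surviving strategies — Row: {M, D}; Column: {P1, P3}.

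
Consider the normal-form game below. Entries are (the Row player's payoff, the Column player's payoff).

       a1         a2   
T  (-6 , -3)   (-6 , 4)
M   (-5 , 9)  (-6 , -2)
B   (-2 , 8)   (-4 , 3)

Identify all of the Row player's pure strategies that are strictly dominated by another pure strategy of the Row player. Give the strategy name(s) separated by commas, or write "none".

T, M

T: dominated, since B does at least as well everywhere (a1: -2>-6, a2: -4>-6).
M: dominated, since B does at least as well everywhere (a1: -2>-5, a2: -4>-6).
B: no other strategy beats it everywhere (T at a1 (-2>-6); M at a1 (-2>-5)).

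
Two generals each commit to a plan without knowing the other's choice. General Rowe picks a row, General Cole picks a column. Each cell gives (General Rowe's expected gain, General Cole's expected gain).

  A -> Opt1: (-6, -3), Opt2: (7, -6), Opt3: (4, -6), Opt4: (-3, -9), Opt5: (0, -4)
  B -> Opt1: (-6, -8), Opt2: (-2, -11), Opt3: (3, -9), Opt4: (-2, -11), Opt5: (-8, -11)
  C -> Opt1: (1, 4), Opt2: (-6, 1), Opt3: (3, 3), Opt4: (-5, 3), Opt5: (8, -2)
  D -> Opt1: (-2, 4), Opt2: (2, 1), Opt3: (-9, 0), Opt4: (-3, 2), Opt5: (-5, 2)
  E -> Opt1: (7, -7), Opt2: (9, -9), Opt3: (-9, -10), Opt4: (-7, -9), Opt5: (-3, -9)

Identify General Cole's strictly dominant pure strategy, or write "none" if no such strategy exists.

Opt1 vs Opt2: A: -3>-6, B: -8>-11, C: 4>1, D: 4>1, E: -7>-9.
Opt1 vs Opt3: A: -3>-6, B: -8>-9, C: 4>3, D: 4>0, E: -7>-10.
Opt1 vs Opt4: A: -3>-9, B: -8>-11, C: 4>3, D: 4>2, E: -7>-9.
Opt1 vs Opt5: A: -3>-4, B: -8>-11, C: 4>-2, D: 4>2, E: -7>-9.
Opt1 strictly beats every other strategy against every opponent action, so it is strictly dominant.

Opt1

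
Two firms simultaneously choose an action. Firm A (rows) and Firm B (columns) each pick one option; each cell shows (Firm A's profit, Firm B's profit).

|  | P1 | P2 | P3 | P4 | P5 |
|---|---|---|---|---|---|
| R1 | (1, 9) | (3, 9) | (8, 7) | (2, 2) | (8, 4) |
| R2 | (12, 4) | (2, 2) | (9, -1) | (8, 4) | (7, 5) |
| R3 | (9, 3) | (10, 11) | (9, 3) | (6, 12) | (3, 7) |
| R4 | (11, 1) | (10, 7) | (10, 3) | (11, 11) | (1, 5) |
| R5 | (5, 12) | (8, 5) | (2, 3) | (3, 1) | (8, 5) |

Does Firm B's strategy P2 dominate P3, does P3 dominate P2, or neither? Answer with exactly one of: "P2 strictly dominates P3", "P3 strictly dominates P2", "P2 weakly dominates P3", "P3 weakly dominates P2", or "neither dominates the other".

P2 strictly dominates P3

Compare P2 to P3 across each choice by Firm A: R1: 9>7, R2: 2>-1, R3: 11>3, R4: 7>3, R5: 5>3.
P2 gives a strictly higher payoff against each choice by Firm A, so P2 strictly dominates P3.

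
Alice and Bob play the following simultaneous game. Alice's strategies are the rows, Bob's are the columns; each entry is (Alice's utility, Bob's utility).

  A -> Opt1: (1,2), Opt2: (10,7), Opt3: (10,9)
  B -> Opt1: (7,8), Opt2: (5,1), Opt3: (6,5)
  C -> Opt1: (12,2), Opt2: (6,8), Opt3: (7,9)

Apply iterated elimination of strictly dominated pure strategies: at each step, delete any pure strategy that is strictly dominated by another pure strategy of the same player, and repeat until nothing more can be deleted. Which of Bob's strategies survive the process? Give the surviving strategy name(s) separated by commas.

For Alice, C strictly dominates B on the remaining columns (Opt1: 12>7, Opt2: 6>5, Opt3: 7>6); eliminate B.
Bob's strategy Opt1 is strictly dominated by Opt2 (A: 7>2, C: 8>2) and is removed.
Alice's strategy C is strictly dominated by A (Opt2: 10>6, Opt3: 10>7) and is removed.
For Bob, Opt3 strictly dominates Opt2 on the remaining rows (A: 9>7); eliminate Opt2.
Among the remaining strategies, none is strictly dominated by another pure strategy of the same player, so the elimination stops.
Surviving strategies — Alice: {A}; Bob: {Opt3}.

Opt3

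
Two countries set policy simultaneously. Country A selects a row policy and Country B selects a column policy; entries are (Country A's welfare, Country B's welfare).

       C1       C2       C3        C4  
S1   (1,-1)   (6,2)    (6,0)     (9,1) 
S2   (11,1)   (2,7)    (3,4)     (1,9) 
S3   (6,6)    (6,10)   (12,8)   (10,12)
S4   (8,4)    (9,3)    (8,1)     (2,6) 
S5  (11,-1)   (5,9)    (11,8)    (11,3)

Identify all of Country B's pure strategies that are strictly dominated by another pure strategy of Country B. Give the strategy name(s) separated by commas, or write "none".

C1, C3

C4 strictly dominates C1 — S1: 1>-1, S2: 9>1, S3: 12>6, S4: 6>4, S5: 3>-1.
C2: no other strategy beats it everywhere (C1 at S1 (2>-1); C3 at S1 (2>0); C4 at S1 (2>1)).
C2 strictly dominates C3 — S1: 2>0, S2: 7>4, S3: 10>8, S4: 3>1, S5: 9>8.
C4 is not dominated — it holds its own against C1 at S1 (1>-1); C2 at S2 (9>7); C3 at S1 (1>0).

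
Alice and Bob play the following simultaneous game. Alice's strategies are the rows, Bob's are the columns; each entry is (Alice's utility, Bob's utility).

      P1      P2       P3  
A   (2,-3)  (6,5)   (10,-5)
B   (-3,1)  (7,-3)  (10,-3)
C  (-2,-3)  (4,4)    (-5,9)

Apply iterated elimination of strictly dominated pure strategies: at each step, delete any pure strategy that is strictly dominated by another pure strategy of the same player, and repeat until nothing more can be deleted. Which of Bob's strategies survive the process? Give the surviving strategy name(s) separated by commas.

P1, P2

Row C is eliminated: A beats it against every remaining column (P1: 2>-2, P2: 6>4, P3: 10>-5).
Column P3 is eliminated: P1 beats it against every remaining row (A: -3>-5, B: 1>-3).
Among the remaining strategies, none is strictly dominated by another pure strategy of the same player, so the elimination stops.
Surviving strategies — Alice: {A, B}; Bob: {P1, P2}.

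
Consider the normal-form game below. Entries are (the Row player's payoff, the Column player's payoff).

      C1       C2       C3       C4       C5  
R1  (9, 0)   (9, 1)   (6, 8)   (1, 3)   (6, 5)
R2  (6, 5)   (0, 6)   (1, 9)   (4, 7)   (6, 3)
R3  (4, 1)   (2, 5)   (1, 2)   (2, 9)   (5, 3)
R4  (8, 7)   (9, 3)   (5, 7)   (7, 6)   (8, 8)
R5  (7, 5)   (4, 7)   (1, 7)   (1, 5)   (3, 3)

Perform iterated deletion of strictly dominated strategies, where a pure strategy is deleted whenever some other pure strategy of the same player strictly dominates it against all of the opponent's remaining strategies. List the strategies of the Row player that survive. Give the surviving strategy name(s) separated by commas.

Row R2 is eliminated: R4 beats it against every remaining column (C1: 8>6, C2: 9>0, C3: 5>1, C4: 7>4, C5: 8>6).
Row R3 is eliminated: R4 beats it against every remaining column (C1: 8>4, C2: 9>2, C3: 5>1, C4: 7>2, C5: 8>5).
For the Row player, R4 strictly dominates R5 on the remaining columns (C1: 8>7, C2: 9>4, C3: 5>1, C4: 7>1, C5: 8>3); eliminate R5.
Column C1 is eliminated: C5 beats it against every remaining row (R1: 5>0, R4: 8>7).
For the Column player, C3 strictly dominates C2 on the remaining rows (R1: 8>1, R4: 7>3); eliminate C2.
Column C4 is eliminated: C3 beats it against every remaining row (R1: 8>3, R4: 7>6).
Among the remaining strategies, none is strictly dominated by another pure strategy of the same player, so the elimination stops.
Surviving strategies — the Row player: {R1, R4}; the Column player: {C3, C5}.

R1, R4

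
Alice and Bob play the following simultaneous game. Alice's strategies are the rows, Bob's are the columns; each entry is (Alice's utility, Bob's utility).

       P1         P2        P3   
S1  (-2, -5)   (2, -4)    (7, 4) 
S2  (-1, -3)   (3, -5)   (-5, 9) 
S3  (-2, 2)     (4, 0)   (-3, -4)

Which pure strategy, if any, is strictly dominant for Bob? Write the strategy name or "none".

P1 fails to dominate P2 at S1 (-5<-4).
P2 fails to dominate P1 at S2 (-5<-3).
P3 fails to dominate P1 at S3 (-4<2).
No single strategy dominates all the others.

none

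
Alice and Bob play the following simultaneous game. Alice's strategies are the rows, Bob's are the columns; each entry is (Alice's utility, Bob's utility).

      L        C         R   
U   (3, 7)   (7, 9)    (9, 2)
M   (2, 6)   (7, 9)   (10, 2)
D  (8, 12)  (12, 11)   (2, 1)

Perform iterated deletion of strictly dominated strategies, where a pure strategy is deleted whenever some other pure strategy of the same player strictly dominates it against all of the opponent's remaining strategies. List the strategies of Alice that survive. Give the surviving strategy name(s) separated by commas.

Bob's strategy R is strictly dominated by L (U: 7>2, M: 6>2, D: 12>1) and is removed.
Alice's strategy U is strictly dominated by D (L: 8>3, C: 12>7) and is removed.
For Alice, D strictly dominates M on the remaining columns (L: 8>2, C: 12>7); eliminate M.
Bob's strategy C is strictly dominated by L (D: 12>11) and is removed.
Among the remaining strategies, none is strictly dominated by another pure strategy of the same player, so the elimination stops.
Surviving strategies — Alice: {D}; Bob: {L}.

D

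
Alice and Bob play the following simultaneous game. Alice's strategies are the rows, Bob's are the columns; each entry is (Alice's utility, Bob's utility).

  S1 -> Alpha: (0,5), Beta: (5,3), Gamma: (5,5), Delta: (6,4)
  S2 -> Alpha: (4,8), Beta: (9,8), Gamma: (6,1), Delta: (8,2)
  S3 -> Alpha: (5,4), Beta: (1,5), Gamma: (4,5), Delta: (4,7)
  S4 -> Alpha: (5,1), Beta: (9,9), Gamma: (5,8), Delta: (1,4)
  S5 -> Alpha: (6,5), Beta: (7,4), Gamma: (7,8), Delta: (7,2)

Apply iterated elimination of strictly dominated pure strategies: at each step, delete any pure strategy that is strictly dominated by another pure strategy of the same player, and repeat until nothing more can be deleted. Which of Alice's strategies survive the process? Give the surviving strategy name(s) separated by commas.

S2, S4, S5

For Alice, S2 strictly dominates S1 on the remaining columns (Alpha: 4>0, Beta: 9>5, Gamma: 6>5, Delta: 8>6); eliminate S1.
Row S3 is eliminated: S5 beats it against every remaining column (Alpha: 6>5, Beta: 7>1, Gamma: 7>4, Delta: 7>4).
For Bob, Beta strictly dominates Delta on the remaining rows (S2: 8>2, S4: 9>4, S5: 4>2); eliminate Delta.
Among the remaining strategies, none is strictly dominated by another pure strategy of the same player, so the elimination stops.
Surviving strategies — Alice: {S2, S4, S5}; Bob: {Alpha, Beta, Gamma}.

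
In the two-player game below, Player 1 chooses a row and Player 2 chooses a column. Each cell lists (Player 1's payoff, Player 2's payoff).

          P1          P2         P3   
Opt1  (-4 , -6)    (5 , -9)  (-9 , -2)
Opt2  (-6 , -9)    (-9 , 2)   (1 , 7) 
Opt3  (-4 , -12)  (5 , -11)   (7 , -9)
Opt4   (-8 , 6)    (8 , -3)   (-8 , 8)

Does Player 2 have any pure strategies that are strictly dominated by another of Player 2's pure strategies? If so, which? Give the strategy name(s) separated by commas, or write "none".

P1: dominated, since P3 does at least as well everywhere (Opt1: -2>-6, Opt2: 7>-9, Opt3: -9>-12, Opt4: 8>6).
P3 strictly dominates P2 — Opt1: -2>-9, Opt2: 7>2, Opt3: -9>-11, Opt4: 8>-3.
P3 is not dominated — it holds its own against P1 at Opt1 (-2>-6); P2 at Opt1 (-2>-9).

P1, P2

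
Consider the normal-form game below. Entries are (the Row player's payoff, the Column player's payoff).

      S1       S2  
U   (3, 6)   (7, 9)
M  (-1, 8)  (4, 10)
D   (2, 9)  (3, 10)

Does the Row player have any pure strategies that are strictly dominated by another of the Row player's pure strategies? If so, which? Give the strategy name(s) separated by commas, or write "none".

Nothing dominates U: M at S1 (3>-1); D at S1 (3>2).
M: dominated, since U does at least as well everywhere (S1: 3>-1, S2: 7>4).
D: dominated, since U does at least as well everywhere (S1: 3>2, S2: 7>3).

M, D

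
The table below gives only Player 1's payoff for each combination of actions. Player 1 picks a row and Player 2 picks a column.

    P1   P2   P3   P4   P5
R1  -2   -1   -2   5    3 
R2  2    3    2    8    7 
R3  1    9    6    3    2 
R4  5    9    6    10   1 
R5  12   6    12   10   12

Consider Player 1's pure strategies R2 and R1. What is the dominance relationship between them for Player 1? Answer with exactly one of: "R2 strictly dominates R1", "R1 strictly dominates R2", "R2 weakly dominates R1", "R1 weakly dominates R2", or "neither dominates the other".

R2 strictly dominates R1

R2's payoffs vs R1's, by Player 2's action — P1: 2>-2, P2: 3>-1, P3: 2>-2, P4: 8>5, P5: 7>3.
R2 gives a strictly higher payoff against each opponent action, so R2 strictly dominates R1.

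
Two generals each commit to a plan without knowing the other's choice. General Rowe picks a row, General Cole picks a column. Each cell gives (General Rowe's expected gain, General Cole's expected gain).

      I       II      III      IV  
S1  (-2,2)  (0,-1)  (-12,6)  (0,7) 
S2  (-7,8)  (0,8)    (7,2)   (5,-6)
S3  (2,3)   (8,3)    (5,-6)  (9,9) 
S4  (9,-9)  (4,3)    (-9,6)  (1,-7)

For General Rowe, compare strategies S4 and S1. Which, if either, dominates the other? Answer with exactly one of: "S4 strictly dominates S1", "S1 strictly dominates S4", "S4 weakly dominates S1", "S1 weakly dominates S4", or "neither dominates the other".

Compare S4 to S1 across each choice by General Cole: I: 9>-2, II: 4>0, III: -9>-12, IV: 1>0.
S4 gives a strictly higher payoff against each choice by General Cole, so S4 strictly dominates S1.

S4 strictly dominates S1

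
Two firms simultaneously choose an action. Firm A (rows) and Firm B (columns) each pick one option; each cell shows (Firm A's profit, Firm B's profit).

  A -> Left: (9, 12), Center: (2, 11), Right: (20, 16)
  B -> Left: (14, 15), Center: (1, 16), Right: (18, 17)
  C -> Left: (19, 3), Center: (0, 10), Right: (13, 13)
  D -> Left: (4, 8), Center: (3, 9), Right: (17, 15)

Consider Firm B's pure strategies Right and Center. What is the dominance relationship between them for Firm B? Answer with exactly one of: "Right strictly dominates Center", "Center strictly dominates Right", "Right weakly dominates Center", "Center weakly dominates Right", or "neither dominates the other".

Compare Right to Center across each opponent action: A: 16>11, B: 17>16, C: 13>10, D: 15>9.
Every comparison favours Right, so Right strictly dominates Center.

Right strictly dominates Center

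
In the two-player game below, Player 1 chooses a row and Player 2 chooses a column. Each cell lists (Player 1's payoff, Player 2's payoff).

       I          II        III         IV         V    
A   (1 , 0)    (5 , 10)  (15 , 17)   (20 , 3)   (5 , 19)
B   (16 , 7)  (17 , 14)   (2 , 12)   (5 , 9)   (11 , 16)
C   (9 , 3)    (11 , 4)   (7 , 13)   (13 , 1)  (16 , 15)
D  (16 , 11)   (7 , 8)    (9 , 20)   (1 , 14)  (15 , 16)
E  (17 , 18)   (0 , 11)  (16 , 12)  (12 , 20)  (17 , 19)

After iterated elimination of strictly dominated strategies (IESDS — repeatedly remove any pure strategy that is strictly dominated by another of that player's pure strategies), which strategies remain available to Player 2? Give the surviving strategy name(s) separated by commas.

IV, V

Player 2's strategy I is strictly dominated by V (A: 19>0, B: 16>7, C: 15>3, D: 16>11, E: 19>18) and is removed.
Column II is eliminated: V beats it against every remaining row (A: 19>10, B: 16>14, C: 15>4, D: 16>8, E: 19>11).
Row B is eliminated: C beats it against every remaining column (III: 7>2, IV: 13>5, V: 16>11).
Player 1's strategy D is strictly dominated by E (III: 16>9, IV: 12>1, V: 17>15) and is removed.
For Player 2, V strictly dominates III on the remaining rows (A: 19>17, C: 15>13, E: 19>12); eliminate III.
Among the remaining strategies, none is strictly dominated by another pure strategy of the same player, so the elimination stops.
Surviving strategies — Player 1: {A, C, E}; Player 2: {IV, V}.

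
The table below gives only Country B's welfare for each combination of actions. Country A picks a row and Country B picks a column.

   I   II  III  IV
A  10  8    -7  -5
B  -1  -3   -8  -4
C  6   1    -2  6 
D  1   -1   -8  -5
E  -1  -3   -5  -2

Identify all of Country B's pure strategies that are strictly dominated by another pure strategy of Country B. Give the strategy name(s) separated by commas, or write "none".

II, III

Nothing dominates I: II at A (10>8); III at A (10>-7); IV at A (10>-5).
I strictly dominates II — A: 10>8, B: -1>-3, C: 6>1, D: 1>-1, E: -1>-3.
III: dominated, since I does at least as well everywhere (A: 10>-7, B: -1>-8, C: 6>-2, D: 1>-8, E: -1>-5).
IV: no other strategy beats it everywhere (I at C (6=6); II at C (6>1); III at A (-5>-7)).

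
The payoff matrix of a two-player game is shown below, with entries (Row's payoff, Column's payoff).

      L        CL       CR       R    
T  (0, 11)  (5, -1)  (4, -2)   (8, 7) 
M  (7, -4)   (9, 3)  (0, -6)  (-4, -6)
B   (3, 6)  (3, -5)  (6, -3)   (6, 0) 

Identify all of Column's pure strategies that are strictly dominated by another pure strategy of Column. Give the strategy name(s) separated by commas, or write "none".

L is not dominated — it holds its own against CL at T (11>-1); CR at T (11>-2); R at T (11>7).
CL is not dominated — it holds its own against L at M (3>-4); CR at T (-1>-2); R at M (3>-6).
L strictly dominates CR — T: 11>-2, M: -4>-6, B: 6>-3.
R: dominated, since L does at least as well everywhere (T: 11>7, M: -4>-6, B: 6>0).

CR, R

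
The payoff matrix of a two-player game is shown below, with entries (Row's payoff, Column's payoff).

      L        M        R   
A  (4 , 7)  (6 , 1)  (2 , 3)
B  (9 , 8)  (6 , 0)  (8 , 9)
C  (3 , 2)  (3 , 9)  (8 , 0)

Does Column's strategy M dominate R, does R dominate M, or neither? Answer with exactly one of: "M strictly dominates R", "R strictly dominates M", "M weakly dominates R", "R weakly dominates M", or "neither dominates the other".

M's payoffs vs R's, by Row's action — A: 1<3, B: 0<9, C: 9>0.
M does better at C but worse at A, B; neither strategy dominates the other.

neither dominates the other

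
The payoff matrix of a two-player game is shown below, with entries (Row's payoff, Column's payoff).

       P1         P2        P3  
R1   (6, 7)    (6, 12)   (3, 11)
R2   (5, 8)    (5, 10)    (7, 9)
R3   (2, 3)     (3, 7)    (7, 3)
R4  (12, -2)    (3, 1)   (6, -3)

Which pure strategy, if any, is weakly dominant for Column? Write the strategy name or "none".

P2 vs P1: R1: 12>7, R2: 10>8, R3: 7>3, R4: 1>-2.
P2 vs P3: R1: 12>11, R2: 10>9, R3: 7>3, R4: 1>-3.
P2 is at least as good as every other strategy against every opponent action, so it is weakly dominant.

P2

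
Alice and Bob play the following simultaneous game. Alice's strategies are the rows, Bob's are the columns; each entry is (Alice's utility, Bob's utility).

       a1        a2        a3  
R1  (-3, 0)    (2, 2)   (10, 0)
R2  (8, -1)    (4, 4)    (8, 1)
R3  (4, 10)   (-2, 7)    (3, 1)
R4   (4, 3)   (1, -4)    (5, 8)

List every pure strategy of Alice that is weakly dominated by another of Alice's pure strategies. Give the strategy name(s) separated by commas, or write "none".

R1 is not dominated — it holds its own against R2 at a3 (10>8); R3 at a2 (2>-2); R4 at a2 (2>1).
Nothing dominates R2: R1 at a1 (8>-3); R3 at a1 (8>4); R4 at a1 (8>4).
R3 is weakly dominated by R2 (a1: 8>4, a2: 4>-2, a3: 8>3).
R4: dominated, since R2 does at least as well everywhere (a1: 8>4, a2: 4>1, a3: 8>5).

R3, R4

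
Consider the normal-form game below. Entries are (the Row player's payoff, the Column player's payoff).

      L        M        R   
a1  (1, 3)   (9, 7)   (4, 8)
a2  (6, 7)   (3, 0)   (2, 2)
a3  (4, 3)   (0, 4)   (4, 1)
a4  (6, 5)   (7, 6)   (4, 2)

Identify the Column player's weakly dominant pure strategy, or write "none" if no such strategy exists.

none

L fails to dominate M at a1 (3<7).
M fails to dominate L at a2 (0<7).
R fails to dominate L at a2 (2<7).
No single strategy dominates all the others.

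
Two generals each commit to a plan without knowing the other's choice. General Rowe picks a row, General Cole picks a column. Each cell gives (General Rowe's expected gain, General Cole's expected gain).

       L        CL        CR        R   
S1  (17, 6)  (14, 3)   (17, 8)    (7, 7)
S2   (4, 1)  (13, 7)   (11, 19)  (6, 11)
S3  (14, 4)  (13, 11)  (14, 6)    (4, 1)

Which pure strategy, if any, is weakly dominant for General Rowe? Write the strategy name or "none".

S1

S1 vs S2: L: 17>4, CL: 14>13, CR: 17>11, R: 7>6.
S1 vs S3: L: 17>14, CL: 14>13, CR: 17>14, R: 7>4.
S1 is at least as good as every other strategy against every opponent action, so it is weakly dominant.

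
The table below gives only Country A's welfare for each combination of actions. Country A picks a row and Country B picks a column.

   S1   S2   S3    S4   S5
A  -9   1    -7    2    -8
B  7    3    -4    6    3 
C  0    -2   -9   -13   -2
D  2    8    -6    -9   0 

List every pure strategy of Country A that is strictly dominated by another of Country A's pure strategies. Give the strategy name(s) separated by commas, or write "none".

A, C

A is strictly dominated by B (S1: 7>-9, S2: 3>1, S3: -4>-7, S4: 6>2, S5: 3>-8).
B is not dominated — it holds its own against A at S1 (7>-9); C at S1 (7>0); D at S1 (7>2).
B strictly dominates C — S1: 7>0, S2: 3>-2, S3: -4>-9, S4: 6>-13, S5: 3>-2.
D is not dominated — it holds its own against A at S1 (2>-9); B at S2 (8>3); C at S1 (2>0).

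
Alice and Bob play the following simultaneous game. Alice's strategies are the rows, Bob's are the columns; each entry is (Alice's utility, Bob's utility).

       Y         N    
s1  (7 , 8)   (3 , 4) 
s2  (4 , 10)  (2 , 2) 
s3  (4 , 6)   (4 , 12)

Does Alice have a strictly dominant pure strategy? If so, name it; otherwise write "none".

none

s1 fails to dominate s3 at N (3<4).
s2 fails to dominate s1 at Y (4<7).
s3 fails to dominate s1 at Y (4<7).
No single strategy dominates all the others.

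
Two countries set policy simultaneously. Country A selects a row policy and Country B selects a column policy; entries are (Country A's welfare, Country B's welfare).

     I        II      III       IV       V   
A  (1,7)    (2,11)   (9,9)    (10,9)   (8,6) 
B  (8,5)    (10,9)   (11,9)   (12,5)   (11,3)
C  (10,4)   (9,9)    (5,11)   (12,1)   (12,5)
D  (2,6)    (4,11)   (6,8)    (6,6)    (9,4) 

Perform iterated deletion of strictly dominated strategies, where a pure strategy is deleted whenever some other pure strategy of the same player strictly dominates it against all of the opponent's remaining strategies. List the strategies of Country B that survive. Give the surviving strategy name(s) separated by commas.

II, III

Row A is eliminated: B beats it against every remaining column (I: 8>1, II: 10>2, III: 11>9, IV: 12>10, V: 11>8).
Row D is eliminated: B beats it against every remaining column (I: 8>2, II: 10>4, III: 11>6, IV: 12>6, V: 11>9).
Column I is eliminated: II beats it against every remaining row (B: 9>5, C: 9>4).
Country B's strategy IV is strictly dominated by II (B: 9>5, C: 9>1) and is removed.
For Country B, II strictly dominates V on the remaining rows (B: 9>3, C: 9>5); eliminate V.
Row C is eliminated: B beats it against every remaining column (II: 10>9, III: 11>5).
Among the remaining strategies, none is strictly dominated by another pure strategy of the same player, so the elimination stops.
Surviving strategies — Country A: {B}; Country B: {II, III}.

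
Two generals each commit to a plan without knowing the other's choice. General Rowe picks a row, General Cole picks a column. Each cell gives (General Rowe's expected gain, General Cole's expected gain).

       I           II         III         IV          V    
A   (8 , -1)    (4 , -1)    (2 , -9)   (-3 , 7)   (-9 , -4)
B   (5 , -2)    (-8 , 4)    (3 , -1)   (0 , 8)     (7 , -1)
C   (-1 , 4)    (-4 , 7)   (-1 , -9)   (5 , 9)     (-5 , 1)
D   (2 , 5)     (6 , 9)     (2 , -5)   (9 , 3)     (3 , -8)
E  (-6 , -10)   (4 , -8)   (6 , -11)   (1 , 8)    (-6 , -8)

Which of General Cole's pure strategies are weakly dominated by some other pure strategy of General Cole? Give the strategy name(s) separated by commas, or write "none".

I, III, V

I: dominated, since II does at least as well everywhere (A: -1=-1, B: 4>-2, C: 7>4, D: 9>5, E: -8>-10).
Nothing dominates II: I at B (4>-2); III at A (-1>-9); IV at D (9>3); V at A (-1>-4).
II weakly dominates III — A: -1>-9, B: 4>-1, C: 7>-9, D: 9>-5, E: -8>-11.
Nothing dominates IV: I at A (7>-1); II at A (7>-1); III at A (7>-9); V at A (7>-4).
V is weakly dominated by II (A: -1>-4, B: 4>-1, C: 7>1, D: 9>-8, E: -8=-8).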